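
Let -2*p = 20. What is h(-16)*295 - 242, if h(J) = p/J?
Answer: -461/8 ≈ -57.625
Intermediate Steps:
p = -10 (p = -½*20 = -10)
h(J) = -10/J
h(-16)*295 - 242 = -10/(-16)*295 - 242 = -10*(-1/16)*295 - 242 = (5/8)*295 - 242 = 1475/8 - 242 = -461/8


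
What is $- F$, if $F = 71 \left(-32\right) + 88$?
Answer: $2184$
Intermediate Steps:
$F = -2184$ ($F = -2272 + 88 = -2184$)
$- F = \left(-1\right) \left(-2184\right) = 2184$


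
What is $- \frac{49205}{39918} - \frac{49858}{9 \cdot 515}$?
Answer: $- \frac{739432273}{61673310} \approx -11.99$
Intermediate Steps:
$- \frac{49205}{39918} - \frac{49858}{9 \cdot 515} = \left(-49205\right) \frac{1}{39918} - \frac{49858}{4635} = - \frac{49205}{39918} - \frac{49858}{4635} = - \frac{739432273}{61673310}$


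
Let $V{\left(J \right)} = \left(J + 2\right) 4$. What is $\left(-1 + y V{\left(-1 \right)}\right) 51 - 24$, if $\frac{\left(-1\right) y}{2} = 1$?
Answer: $-483$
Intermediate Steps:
$y = -2$ ($y = \left(-2\right) 1 = -2$)
$V{\left(J \right)} = 8 + 4 J$ ($V{\left(J \right)} = \left(2 + J\right) 4 = 8 + 4 J$)
$\left(-1 + y V{\left(-1 \right)}\right) 51 - 24 = \left(-1 - 2 \left(8 + 4 \left(-1\right)\right)\right) 51 - 24 = \left(-1 - 2 \left(8 - 4\right)\right) 51 - 24 = \left(-1 - 8\right) 51 - 24 = \left(-9\right) 51 - 24 = -459 - 24 = -483$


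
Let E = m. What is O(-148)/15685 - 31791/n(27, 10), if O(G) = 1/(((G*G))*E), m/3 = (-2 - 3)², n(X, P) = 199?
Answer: -819168806537801/5127696282000 ≈ -159.75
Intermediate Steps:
m = 75 (m = 3*(-2 - 3)² = 3*(-5)² = 3*25 = 75)
E = 75
O(G) = 1/(75*G²) (O(G) = 1/((G*G)*75) = (1/75)/G² = 1/(75*G²))
O(-148)/15685 - 31791/n(27, 10) = ((1/75)/(-148)²)/15685 - 31791/199 = ((1/75)*(1/21904))*(1/15685) - 31791*1/199 = (1/1642800)*(1/15685) - 31791/199 = 1/25767318000 - 31791/199 = -819168806537801/5127696282000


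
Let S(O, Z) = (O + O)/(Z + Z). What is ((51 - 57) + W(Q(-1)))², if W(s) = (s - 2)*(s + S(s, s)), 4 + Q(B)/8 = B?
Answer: 2663424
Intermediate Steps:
S(O, Z) = O/Z (S(O, Z) = (2*O)/((2*Z)) = (2*O)*(1/(2*Z)) = O/Z)
Q(B) = -32 + 8*B
W(s) = (1 + s)*(-2 + s) (W(s) = (s - 2)*(s + s/s) = (-2 + s)*(s + 1) = (-2 + s)*(1 + s) = (1 + s)*(-2 + s))
((51 - 57) + W(Q(-1)))² = ((51 - 57) + (-2 + (-32 + 8*(-1))² - (-32 + 8*(-1))))² = (-6 + (-2 + (-32 - 8)² - (-32 - 8)))² = (-6 + (-2 + (-40)² - 1*(-40)))² = (-6 + (-2 + 1600 + 40))² = (-6 + 1638)² = 1632² = 2663424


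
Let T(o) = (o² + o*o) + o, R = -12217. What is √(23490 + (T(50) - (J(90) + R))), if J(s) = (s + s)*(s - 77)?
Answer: √38417 ≈ 196.00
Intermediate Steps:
T(o) = o + 2*o² (T(o) = (o² + o²) + o = 2*o² + o = o + 2*o²)
J(s) = 2*s*(-77 + s) (J(s) = (2*s)*(-77 + s) = 2*s*(-77 + s))
√(23490 + (T(50) - (J(90) + R))) = √(23490 + (50*(1 + 2*50) - (2*90*(-77 + 90) - 12217))) = √(23490 + (50*(1 + 100) - (2*90*13 - 12217))) = √(23490 + (50*101 - (2340 - 12217))) = √(23490 + (5050 - 1*(-9877))) = √(23490 + (5050 + 9877)) = √(23490 + 14927) = √38417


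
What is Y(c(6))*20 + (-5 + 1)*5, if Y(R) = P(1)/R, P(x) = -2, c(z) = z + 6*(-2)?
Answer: -40/3 ≈ -13.333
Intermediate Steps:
c(z) = -12 + z (c(z) = z - 12 = -12 + z)
Y(R) = -2/R
Y(c(6))*20 + (-5 + 1)*5 = -2/(-12 + 6)*20 + (-5 + 1)*5 = -2/(-6)*20 - 4*5 = -2*(-1/6)*20 - 20 = (1/3)*20 - 20 = 20/3 - 20 = -40/3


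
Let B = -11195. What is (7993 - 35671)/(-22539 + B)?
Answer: 13839/16867 ≈ 0.82048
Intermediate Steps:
(7993 - 35671)/(-22539 + B) = (7993 - 35671)/(-22539 - 11195) = -27678/(-33734) = -27678*(-1/33734) = 13839/16867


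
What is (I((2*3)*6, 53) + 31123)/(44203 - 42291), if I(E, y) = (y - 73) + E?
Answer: 31139/1912 ≈ 16.286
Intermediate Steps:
I(E, y) = -73 + E + y (I(E, y) = (-73 + y) + E = -73 + E + y)
(I((2*3)*6, 53) + 31123)/(44203 - 42291) = ((-73 + (2*3)*6 + 53) + 31123)/(44203 - 42291) = ((-73 + 6*6 + 53) + 31123)/1912 = ((-73 + 36 + 53) + 31123)*(1/1912) = (16 + 31123)*(1/1912) = 31139*(1/1912) = 31139/1912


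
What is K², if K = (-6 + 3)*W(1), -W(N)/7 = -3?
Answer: 3969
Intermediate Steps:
W(N) = 21 (W(N) = -7*(-3) = 21)
K = -63 (K = (-6 + 3)*21 = -3*21 = -63)
K² = (-63)² = 3969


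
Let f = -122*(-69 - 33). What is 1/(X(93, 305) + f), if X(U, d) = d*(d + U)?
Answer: 1/133834 ≈ 7.4719e-6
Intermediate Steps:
X(U, d) = d*(U + d)
f = 12444 (f = -122*(-102) = 12444)
1/(X(93, 305) + f) = 1/(305*(93 + 305) + 12444) = 1/(305*398 + 12444) = 1/(121390 + 12444) = 1/133834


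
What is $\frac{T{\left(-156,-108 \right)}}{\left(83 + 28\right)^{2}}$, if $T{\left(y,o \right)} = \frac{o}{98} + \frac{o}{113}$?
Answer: $- \frac{1266}{7580153} \approx -0.00016702$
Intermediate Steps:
$T{\left(y,o \right)} = \frac{211 o}{11074}$ ($T{\left(y,o \right)} = o \frac{1}{98} + o \frac{1}{113} = \frac{o}{98} + \frac{o}{113} = \frac{211 o}{11074}$)
$\frac{T{\left(-156,-108 \right)}}{\left(83 + 28\right)^{2}} = \frac{\frac{211}{11074} \left(-108\right)}{\left(83 + 28\right)^{2}} = - \frac{11394}{5537 \cdot 111^{2}} = - \frac{11394}{5537 \cdot 12321} = \left(- \frac{11394}{5537}\right) \frac{1}{12321} = - \frac{1266}{7580153}$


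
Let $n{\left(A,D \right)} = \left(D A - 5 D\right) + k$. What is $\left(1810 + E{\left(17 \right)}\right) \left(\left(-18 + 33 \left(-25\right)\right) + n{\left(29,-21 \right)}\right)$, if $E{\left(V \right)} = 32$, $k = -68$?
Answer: $-2606430$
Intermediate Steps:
$n{\left(A,D \right)} = -68 - 5 D + A D$ ($n{\left(A,D \right)} = \left(D A - 5 D\right) - 68 = \left(A D - 5 D\right) - 68 = \left(- 5 D + A D\right) - 68 = -68 - 5 D + A D$)
$\left(1810 + E{\left(17 \right)}\right) \left(\left(-18 + 33 \left(-25\right)\right) + n{\left(29,-21 \right)}\right) = \left(1810 + 32\right) \left(\left(-18 + 33 \left(-25\right)\right) - 572\right) = 1842 \left(\left(-18 - 825\right) - 572\right) = 1842 \left(-843 - 572\right) = 1842 \left(-1415\right) = -2606430$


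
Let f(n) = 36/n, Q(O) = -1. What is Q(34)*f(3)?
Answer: -12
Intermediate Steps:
Q(34)*f(3) = -36/3 = -1*12 = -12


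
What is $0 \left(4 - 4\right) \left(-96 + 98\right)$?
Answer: $0$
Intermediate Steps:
$0 \left(4 - 4\right) \left(-96 + 98\right) = 0 \cdot 0 \cdot 2 = 0 \cdot 2 = 0$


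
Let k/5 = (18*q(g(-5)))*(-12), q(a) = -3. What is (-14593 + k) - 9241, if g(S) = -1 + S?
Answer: -20594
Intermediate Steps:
k = 3240 (k = 5*((18*(-3))*(-12)) = 5*(-54*(-12)) = 5*648 = 3240)
(-14593 + k) - 9241 = (-14593 + 3240) - 9241 = -11353 - 9241 = -20594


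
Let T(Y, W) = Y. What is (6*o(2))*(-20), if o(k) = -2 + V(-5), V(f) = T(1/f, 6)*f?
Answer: 120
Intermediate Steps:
V(f) = 1 (V(f) = f/f = 1)
o(k) = -1 (o(k) = -2 + 1 = -1)
(6*o(2))*(-20) = (6*(-1))*(-20) = -6*(-20) = 120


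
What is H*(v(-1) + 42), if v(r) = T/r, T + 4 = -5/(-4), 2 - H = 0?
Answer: 179/2 ≈ 89.500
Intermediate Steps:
H = 2 (H = 2 - 1*0 = 2 + 0 = 2)
T = -11/4 (T = -4 - 5/(-4) = -4 - 5*(-¼) = -4 + 5/4 = -11/4 ≈ -2.7500)
v(r) = -11/(4*r)
H*(v(-1) + 42) = 2*(-11/4/(-1) + 42) = 2*(-11/4*(-1) + 42) = 2*(11/4 + 42) = 2*(179/4) = 179/2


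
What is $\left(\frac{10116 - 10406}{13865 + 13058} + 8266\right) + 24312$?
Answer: $\frac{877097204}{26923} \approx 32578.0$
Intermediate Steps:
$\left(\frac{10116 - 10406}{13865 + 13058} + 8266\right) + 24312 = \left(- \frac{290}{26923} + 8266\right) + 24312 = \frac{222545228}{26923} + 24312 = \frac{877097204}{26923}$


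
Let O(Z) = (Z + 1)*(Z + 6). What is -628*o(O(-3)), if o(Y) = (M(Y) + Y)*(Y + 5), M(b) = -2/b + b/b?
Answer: -8792/3 ≈ -2930.7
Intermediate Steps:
M(b) = 1 - 2/b (M(b) = -2/b + 1 = 1 - 2/b)
O(Z) = (1 + Z)*(6 + Z)
o(Y) = (5 + Y)*(Y + (-2 + Y)/Y) (o(Y) = ((-2 + Y)/Y + Y)*(Y + 5) = (Y + (-2 + Y)/Y)*(5 + Y) = (5 + Y)*(Y + (-2 + Y)/Y))
-628*o(O(-3)) = -628*(3 + (6 + (-3)**2 + 7*(-3))**2 - 10/(6 + (-3)**2 + 7*(-3)) + 6*(6 + (-3)**2 + 7*(-3))) = -628*(3 + (6 + 9 - 21)**2 - 10/(6 + 9 - 21) + 6*(6 + 9 - 21)) = -628*(3 + (-6)**2 - 10/(-6) + 6*(-6)) = -628*(3 + 36 - 10*(-1/6) - 36) = -628*(3 + 36 + 5/3 - 36) = -628*14/3 = -8792/3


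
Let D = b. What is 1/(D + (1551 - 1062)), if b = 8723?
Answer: 1/9212 ≈ 0.00010855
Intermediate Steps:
D = 8723
1/(D + (1551 - 1062)) = 1/(8723 + (1551 - 1062)) = 1/(8723 + 489) = 1/9212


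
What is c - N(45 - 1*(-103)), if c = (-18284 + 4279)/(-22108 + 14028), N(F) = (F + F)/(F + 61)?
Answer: 107073/337744 ≈ 0.31702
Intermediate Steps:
N(F) = 2*F/(61 + F) (N(F) = (2*F)/(61 + F) = 2*F/(61 + F))
c = 2801/1616 (c = -14005/(-8080) = -14005*(-1/8080) = 2801/1616 ≈ 1.7333)
c - N(45 - 1*(-103)) = 2801/1616 - 2*(45 - 1*(-103))/(61 + (45 - 1*(-103))) = 2801/1616 - 2*(45 + 103)/(61 + (45 + 103)) = 2801/1616 - 2*148/(61 + 148) = 2801/1616 - 2*148/209 = 2801/1616 - 1*296/209 = 2801/1616 - 296/209 = 107073/337744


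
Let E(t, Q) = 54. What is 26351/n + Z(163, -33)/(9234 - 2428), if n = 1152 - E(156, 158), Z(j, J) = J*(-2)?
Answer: 89708687/3736494 ≈ 24.009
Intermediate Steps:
Z(j, J) = -2*J
n = 1098 (n = 1152 - 1*54 = 1152 - 54 = 1098)
26351/n + Z(163, -33)/(9234 - 2428) = 26351/1098 + (-2*(-33))/(9234 - 2428) = 26351*(1/1098) + 66/6806 = 26351/1098 + 66*(1/6806) = 26351/1098 + 33/3403 = 89708687/3736494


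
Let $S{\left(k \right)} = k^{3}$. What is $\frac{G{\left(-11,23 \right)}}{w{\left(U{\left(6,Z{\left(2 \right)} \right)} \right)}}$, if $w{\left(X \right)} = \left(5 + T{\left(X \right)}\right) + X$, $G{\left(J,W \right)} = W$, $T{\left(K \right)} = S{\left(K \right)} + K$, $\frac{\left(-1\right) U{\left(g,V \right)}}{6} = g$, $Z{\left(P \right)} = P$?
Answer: $- \frac{23}{46723} \approx -0.00049226$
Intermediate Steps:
$U{\left(g,V \right)} = - 6 g$
$T{\left(K \right)} = K + K^{3}$ ($T{\left(K \right)} = K^{3} + K = K + K^{3}$)
$w{\left(X \right)} = 5 + X^{3} + 2 X$ ($w{\left(X \right)} = \left(5 + \left(X + X^{3}\right)\right) + X = \left(5 + X + X^{3}\right) + X = 5 + X^{3} + 2 X$)
$\frac{G{\left(-11,23 \right)}}{w{\left(U{\left(6,Z{\left(2 \right)} \right)} \right)}} = \frac{23}{5 + \left(\left(-6\right) 6\right)^{3} + 2 \left(\left(-6\right) 6\right)} = \frac{23}{5 + \left(-36\right)^{3} + 2 \left(-36\right)} = \frac{23}{5 - 46656 - 72} = \frac{23}{-46723} = 23 \left(- \frac{1}{46723}\right) = - \frac{23}{46723}$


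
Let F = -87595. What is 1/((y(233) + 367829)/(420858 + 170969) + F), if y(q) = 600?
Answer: -591827/51840717636 ≈ -1.1416e-5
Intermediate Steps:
1/((y(233) + 367829)/(420858 + 170969) + F) = 1/((600 + 367829)/(420858 + 170969) - 87595) = 1/(368429/591827 - 87595) = 1/(-51840717636/591827) = -591827/51840717636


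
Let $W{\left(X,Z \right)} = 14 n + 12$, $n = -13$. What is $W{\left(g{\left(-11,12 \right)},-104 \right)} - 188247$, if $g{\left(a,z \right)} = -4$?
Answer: $-188417$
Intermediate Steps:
$W{\left(X,Z \right)} = -170$ ($W{\left(X,Z \right)} = 14 \left(-13\right) + 12 = -182 + 12 = -170$)
$W{\left(g{\left(-11,12 \right)},-104 \right)} - 188247 = -170 - 188247 = -188417$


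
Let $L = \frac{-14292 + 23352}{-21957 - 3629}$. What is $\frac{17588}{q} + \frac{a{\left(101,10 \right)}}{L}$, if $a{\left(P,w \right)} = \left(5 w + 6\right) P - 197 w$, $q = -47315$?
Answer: $- \frac{223121840401}{21433695} \approx -10410.0$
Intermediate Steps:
$L = - \frac{4530}{12793}$ ($L = \frac{9060}{-25586} = 9060 \left(- \frac{1}{25586}\right) = - \frac{4530}{12793} \approx -0.3541$)
$a{\left(P,w \right)} = - 197 w + P \left(6 + 5 w\right)$ ($a{\left(P,w \right)} = \left(6 + 5 w\right) P - 197 w = P \left(6 + 5 w\right) - 197 w = - 197 w + P \left(6 + 5 w\right)$)
$\frac{17588}{q} + \frac{a{\left(101,10 \right)}}{L} = \frac{17588}{-47315} + \frac{\left(-197\right) 10 + 6 \cdot 101 + 5 \cdot 101 \cdot 10}{- \frac{4530}{12793}} = 17588 \left(- \frac{1}{47315}\right) + \left(-1970 + 606 + 5050\right) \left(- \frac{12793}{4530}\right) = - \frac{17588}{47315} + 3686 \left(- \frac{12793}{4530}\right) = - \frac{17588}{47315} - \frac{23577499}{2265} = - \frac{223121840401}{21433695}$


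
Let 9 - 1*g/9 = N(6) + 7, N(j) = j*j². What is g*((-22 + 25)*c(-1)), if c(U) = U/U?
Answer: -5778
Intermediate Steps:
c(U) = 1
N(j) = j³
g = -1926 (g = 81 - 9*(6³ + 7) = 81 - 9*(216 + 7) = 81 - 9*223 = 81 - 2007 = -1926)
g*((-22 + 25)*c(-1)) = -1926*(-22 + 25) = -5778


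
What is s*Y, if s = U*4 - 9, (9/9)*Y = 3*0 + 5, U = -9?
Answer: -225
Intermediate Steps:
Y = 5 (Y = 3*0 + 5 = 0 + 5 = 5)
s = -45 (s = -9*4 - 9 = -36 - 9 = -45)
s*Y = -45*5 = -225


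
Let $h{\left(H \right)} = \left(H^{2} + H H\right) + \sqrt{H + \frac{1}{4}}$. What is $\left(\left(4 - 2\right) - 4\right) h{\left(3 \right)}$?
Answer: $-36 - \sqrt{13} \approx -39.606$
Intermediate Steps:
$h{\left(H \right)} = \sqrt{\frac{1}{4} + H} + 2 H^{2}$ ($h{\left(H \right)} = \left(H^{2} + H^{2}\right) + \sqrt{H + \frac{1}{4}} = 2 H^{2} + \sqrt{\frac{1}{4} + H} = \sqrt{\frac{1}{4} + H} + 2 H^{2}$)
$\left(\left(4 - 2\right) - 4\right) h{\left(3 \right)} = \left(\left(4 - 2\right) - 4\right) \left(\frac{\sqrt{1 + 4 \cdot 3}}{2} + 2 \cdot 3^{2}\right) = \left(\left(4 - 2\right) - 4\right) \left(\frac{\sqrt{1 + 12}}{2} + 2 \cdot 9\right) = \left(2 - 4\right) \left(\frac{\sqrt{13}}{2} + 18\right) = - 2 \left(18 + \frac{\sqrt{13}}{2}\right) = -36 - \sqrt{13}$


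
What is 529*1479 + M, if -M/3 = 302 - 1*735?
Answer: 783690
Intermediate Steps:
M = 1299 (M = -3*(302 - 1*735) = -3*(302 - 735) = -3*(-433) = 1299)
529*1479 + M = 529*1479 + 1299 = 782391 + 1299 = 783690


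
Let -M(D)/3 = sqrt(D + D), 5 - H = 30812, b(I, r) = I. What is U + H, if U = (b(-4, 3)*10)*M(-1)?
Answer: -30807 + 120*I*sqrt(2) ≈ -30807.0 + 169.71*I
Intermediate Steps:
H = -30807 (H = 5 - 1*30812 = 5 - 30812 = -30807)
M(D) = -3*sqrt(2)*sqrt(D) (M(D) = -3*sqrt(D + D) = -3*sqrt(2)*sqrt(D))
U = 120*I*sqrt(2) (U = (-4*10)*(-3*sqrt(2)*sqrt(-1)) = -(-120)*sqrt(2)*I = -(-120)*I*sqrt(2) = 120*I*sqrt(2) ≈ 169.71*I)
U + H = 120*I*sqrt(2) - 30807 = -30807 + 120*I*sqrt(2)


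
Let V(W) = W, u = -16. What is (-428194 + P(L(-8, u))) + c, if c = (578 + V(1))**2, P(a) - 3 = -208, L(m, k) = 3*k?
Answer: -93158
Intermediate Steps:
P(a) = -205 (P(a) = 3 - 208 = -205)
c = 335241 (c = (578 + 1)**2 = 579**2 = 335241)
(-428194 + P(L(-8, u))) + c = (-428194 - 205) + 335241 = -428399 + 335241 = -93158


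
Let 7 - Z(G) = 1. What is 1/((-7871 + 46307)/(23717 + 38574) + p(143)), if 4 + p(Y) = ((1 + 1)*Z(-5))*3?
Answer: 62291/2031748 ≈ 0.030659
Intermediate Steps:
Z(G) = 6 (Z(G) = 7 - 1*1 = 7 - 1 = 6)
p(Y) = 32 (p(Y) = -4 + ((1 + 1)*6)*3 = -4 + (2*6)*3 = -4 + 12*3 = -4 + 36 = 32)
1/((-7871 + 46307)/(23717 + 38574) + p(143)) = 1/((-7871 + 46307)/(23717 + 38574) + 32) = 1/(38436/62291 + 32) = 1/(2031748/62291) = 62291/2031748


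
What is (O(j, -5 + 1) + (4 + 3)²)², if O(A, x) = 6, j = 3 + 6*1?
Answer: 3025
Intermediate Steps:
j = 9 (j = 3 + 6 = 9)
(O(j, -5 + 1) + (4 + 3)²)² = (6 + (4 + 3)²)² = (6 + 7²)² = (6 + 49)² = 55² = 3025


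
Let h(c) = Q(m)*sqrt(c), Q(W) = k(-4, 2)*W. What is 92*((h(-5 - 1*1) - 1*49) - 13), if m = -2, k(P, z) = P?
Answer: -5704 + 736*I*sqrt(6) ≈ -5704.0 + 1802.8*I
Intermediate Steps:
Q(W) = -4*W
h(c) = 8*sqrt(c) (h(c) = (-4*(-2))*sqrt(c) = 8*sqrt(c))
92*((h(-5 - 1*1) - 1*49) - 13) = 92*((8*sqrt(-5 - 1*1) - 1*49) - 13) = 92*((8*sqrt(-5 - 1) - 49) - 13) = 92*((8*sqrt(-6) - 49) - 13) = 92*((8*(I*sqrt(6)) - 49) - 13) = 92*((8*I*sqrt(6) - 49) - 13) = 92*((-49 + 8*I*sqrt(6)) - 13) = 92*(-62 + 8*I*sqrt(6)) = -5704 + 736*I*sqrt(6)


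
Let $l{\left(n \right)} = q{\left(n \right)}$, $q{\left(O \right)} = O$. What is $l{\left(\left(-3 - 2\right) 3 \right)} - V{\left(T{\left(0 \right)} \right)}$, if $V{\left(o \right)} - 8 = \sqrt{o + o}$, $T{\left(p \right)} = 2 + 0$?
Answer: $-25$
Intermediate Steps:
$T{\left(p \right)} = 2$
$l{\left(n \right)} = n$
$V{\left(o \right)} = 8 + \sqrt{2} \sqrt{o}$ ($V{\left(o \right)} = 8 + \sqrt{o + o} = 8 + \sqrt{2 o} = 8 + \sqrt{2} \sqrt{o}$)
$l{\left(\left(-3 - 2\right) 3 \right)} - V{\left(T{\left(0 \right)} \right)} = \left(-3 - 2\right) 3 - \left(8 + \sqrt{2} \sqrt{2}\right) = \left(-5\right) 3 - \left(8 + 2\right) = -15 - 10 = -25$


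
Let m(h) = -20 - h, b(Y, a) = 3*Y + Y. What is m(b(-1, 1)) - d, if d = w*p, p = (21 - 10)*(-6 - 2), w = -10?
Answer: -896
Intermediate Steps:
p = -88 (p = 11*(-8) = -88)
b(Y, a) = 4*Y
d = 880 (d = -10*(-88) = 880)
m(b(-1, 1)) - d = (-20 - 4*(-1)) - 1*880 = (-20 - 1*(-4)) - 880 = (-20 + 4) - 880 = -16 - 880 = -896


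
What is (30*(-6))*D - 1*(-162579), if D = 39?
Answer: 155559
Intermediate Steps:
(30*(-6))*D - 1*(-162579) = (30*(-6))*39 - 1*(-162579) = -180*39 + 162579 = -7020 + 162579 = 155559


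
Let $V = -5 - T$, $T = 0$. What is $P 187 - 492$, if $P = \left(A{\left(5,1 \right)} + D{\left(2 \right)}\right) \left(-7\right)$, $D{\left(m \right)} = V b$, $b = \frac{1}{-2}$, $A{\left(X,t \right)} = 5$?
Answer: $- \frac{20619}{2} \approx -10310.0$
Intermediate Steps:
$b = - \frac{1}{2} \approx -0.5$
$V = -5$ ($V = -5 - 0 = -5 + 0 = -5$)
$D{\left(m \right)} = \frac{5}{2}$ ($D{\left(m \right)} = \left(-5\right) \left(- \frac{1}{2}\right) = \frac{5}{2}$)
$P = - \frac{105}{2}$ ($P = \left(5 + \frac{5}{2}\right) \left(-7\right) = \frac{15}{2} \left(-7\right) = - \frac{105}{2} \approx -52.5$)
$P 187 - 492 = \left(- \frac{105}{2}\right) 187 - 492 = - \frac{19635}{2} - 492 = - \frac{20619}{2}$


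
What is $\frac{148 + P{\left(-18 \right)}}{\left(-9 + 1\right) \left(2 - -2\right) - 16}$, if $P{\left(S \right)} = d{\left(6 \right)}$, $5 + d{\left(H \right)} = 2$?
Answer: $- \frac{145}{48} \approx -3.0208$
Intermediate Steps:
$d{\left(H \right)} = -3$ ($d{\left(H \right)} = -5 + 2 = -3$)
$P{\left(S \right)} = -3$
$\frac{148 + P{\left(-18 \right)}}{\left(-9 + 1\right) \left(2 - -2\right) - 16} = \frac{148 - 3}{\left(-9 + 1\right) \left(2 - -2\right) - 16} = \frac{145}{- 8 \left(2 + 2\right) - 16} = \frac{145}{\left(-8\right) 4 - 16} = \frac{145}{-32 - 16} = \frac{145}{-48} = 145 \left(- \frac{1}{48}\right) = - \frac{145}{48}$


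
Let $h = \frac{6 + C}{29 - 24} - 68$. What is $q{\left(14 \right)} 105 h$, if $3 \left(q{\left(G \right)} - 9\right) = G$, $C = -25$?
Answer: $-103033$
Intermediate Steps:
$q{\left(G \right)} = 9 + \frac{G}{3}$
$h = - \frac{359}{5}$ ($h = \frac{6 - 25}{29 - 24} - 68 = - \frac{19}{5} - 68 = - \frac{359}{5} \approx -71.8$)
$q{\left(14 \right)} 105 h = \left(9 + \frac{1}{3} \cdot 14\right) 105 \left(- \frac{359}{5}\right) = \left(9 + \frac{14}{3}\right) 105 \left(- \frac{359}{5}\right) = \frac{41}{3} \cdot 105 \left(- \frac{359}{5}\right) = 1435 \left(- \frac{359}{5}\right) = -103033$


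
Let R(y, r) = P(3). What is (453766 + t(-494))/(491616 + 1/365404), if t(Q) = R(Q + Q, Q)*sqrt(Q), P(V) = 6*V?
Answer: 165807911464/179638452865 + 6577272*I*sqrt(494)/179638452865 ≈ 0.92301 + 0.00081379*I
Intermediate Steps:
R(y, r) = 18 (R(y, r) = 6*3 = 18)
t(Q) = 18*sqrt(Q)
(453766 + t(-494))/(491616 + 1/365404) = (453766 + 18*sqrt(-494))/(491616 + 1/365404) = (453766 + 18*(I*sqrt(494)))/(491616 + 1/365404) = (453766 + 18*I*sqrt(494))/(179638452865/365404) = (453766 + 18*I*sqrt(494))*(365404/179638452865) = 165807911464/179638452865 + 6577272*I*sqrt(494)/179638452865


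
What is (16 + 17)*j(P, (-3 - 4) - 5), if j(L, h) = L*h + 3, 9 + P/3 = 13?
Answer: -4653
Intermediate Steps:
P = 12 (P = -27 + 3*13 = -27 + 39 = 12)
j(L, h) = 3 + L*h
(16 + 17)*j(P, (-3 - 4) - 5) = (16 + 17)*(3 + 12*((-3 - 4) - 5)) = 33*(3 + 12*(-7 - 5)) = 33*(3 + 12*(-12)) = 33*(3 - 144) = 33*(-141) = -4653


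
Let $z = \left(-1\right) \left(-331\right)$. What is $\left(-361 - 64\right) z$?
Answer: $-140675$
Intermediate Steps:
$z = 331$
$\left(-361 - 64\right) z = \left(-361 - 64\right) 331 = \left(-425\right) 331 = -140675$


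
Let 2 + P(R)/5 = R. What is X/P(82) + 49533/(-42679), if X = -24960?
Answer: -13563513/213395 ≈ -63.561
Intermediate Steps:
P(R) = -10 + 5*R
X/P(82) + 49533/(-42679) = -24960/(-10 + 5*82) + 49533/(-42679) = -24960/(-10 + 410) + 49533*(-1/42679) = -24960/400 - 49533/42679 = -24960*1/400 - 49533/42679 = -312/5 - 49533/42679 = -13563513/213395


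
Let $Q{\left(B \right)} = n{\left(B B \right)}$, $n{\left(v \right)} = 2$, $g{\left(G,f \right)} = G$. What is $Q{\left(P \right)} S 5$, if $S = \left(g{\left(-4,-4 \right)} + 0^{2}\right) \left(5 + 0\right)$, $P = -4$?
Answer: $-200$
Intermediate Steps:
$Q{\left(B \right)} = 2$
$S = -20$ ($S = \left(-4 + 0^{2}\right) \left(5 + 0\right) = \left(-4 + 0\right) 5 = \left(-4\right) 5 = -20$)
$Q{\left(P \right)} S 5 = 2 \left(-20\right) 5 = \left(-40\right) 5 = -200$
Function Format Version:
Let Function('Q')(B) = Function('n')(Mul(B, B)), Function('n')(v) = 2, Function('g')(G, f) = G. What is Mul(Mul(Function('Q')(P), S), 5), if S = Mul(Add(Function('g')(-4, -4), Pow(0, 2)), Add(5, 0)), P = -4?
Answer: -200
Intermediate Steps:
Function('Q')(B) = 2
S = -20 (S = Mul(Add(-4, Pow(0, 2)), Add(5, 0)) = Mul(Add(-4, 0), 5) = Mul(-4, 5) = -20)
Mul(Mul(Function('Q')(P), S), 5) = Mul(Mul(2, -20), 5) = Mul(-40, 5) = -200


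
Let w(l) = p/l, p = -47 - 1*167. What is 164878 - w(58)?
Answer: 4781569/29 ≈ 1.6488e+5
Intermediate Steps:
p = -214 (p = -47 - 167 = -214)
w(l) = -214/l
164878 - w(58) = 164878 - (-214)/58 = 164878 - 1*(-107/29) = 164878 + 107/29 = 4781569/29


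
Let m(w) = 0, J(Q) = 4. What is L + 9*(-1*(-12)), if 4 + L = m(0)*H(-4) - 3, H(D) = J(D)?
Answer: 101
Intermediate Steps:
H(D) = 4
L = -7 (L = -4 + (0*4 - 3) = -4 + (0 - 3) = -4 - 3 = -7)
L + 9*(-1*(-12)) = -7 + 9*(-1*(-12)) = -7 + 9*12 = -7 + 108 = 101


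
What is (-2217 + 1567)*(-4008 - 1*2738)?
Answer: 4384900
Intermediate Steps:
(-2217 + 1567)*(-4008 - 1*2738) = -650*(-4008 - 2738) = -650*(-6746) = 4384900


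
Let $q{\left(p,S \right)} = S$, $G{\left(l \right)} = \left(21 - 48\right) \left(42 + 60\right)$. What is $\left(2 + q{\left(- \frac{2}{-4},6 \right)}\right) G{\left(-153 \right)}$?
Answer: $-22032$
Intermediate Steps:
$G{\left(l \right)} = -2754$ ($G{\left(l \right)} = \left(-27\right) 102 = -2754$)
$\left(2 + q{\left(- \frac{2}{-4},6 \right)}\right) G{\left(-153 \right)} = \left(2 + 6\right) \left(-2754\right) = 8 \left(-2754\right) = -22032$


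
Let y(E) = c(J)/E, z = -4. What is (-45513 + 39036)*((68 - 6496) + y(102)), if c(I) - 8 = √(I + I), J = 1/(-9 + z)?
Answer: 41633648 - 127*I*√26/26 ≈ 4.1634e+7 - 24.907*I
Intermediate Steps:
J = -1/13 (J = 1/(-9 - 4) = 1/(-13) = -1/13 ≈ -0.076923)
c(I) = 8 + √2*√I (c(I) = 8 + √(I + I) = 8 + √(2*I) = 8 + √2*√I)
y(E) = (8 + I*√26/13)/E (y(E) = (8 + √2*√(-1/13))/E = (8 + √2*(I*√13/13))/E = (8 + I*√26/13)/E)
(-45513 + 39036)*((68 - 6496) + y(102)) = (-45513 + 39036)*((68 - 6496) + (1/13)*(104 + I*√26)/102) = -6477*(-6428 + (1/13)*(1/102)*(104 + I*√26)) = -6477*(-6428 + (4/51 + I*√26/1326)) = -6477*(-327824/51 + I*√26/1326) = 41633648 - 127*I*√26/26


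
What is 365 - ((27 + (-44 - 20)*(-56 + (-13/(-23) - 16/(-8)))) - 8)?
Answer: -70698/23 ≈ -3073.8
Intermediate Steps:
365 - ((27 + (-44 - 20)*(-56 + (-13/(-23) - 16/(-8)))) - 8) = 365 - ((27 - 64*(-56 + (-13*(-1/23) - 16*(-⅛)))) - 8) = 365 - ((27 - 64*(-56 + (13/23 + 2))) - 8) = 365 - ((27 - 64*(-56 + 59/23)) - 8) = 365 - ((27 - 64*(-1229/23)) - 8) = 365 - ((27 + 78656/23) - 8) = 365 - (79277/23 - 8) = 365 - 1*79093/23 = 365 - 79093/23 = -70698/23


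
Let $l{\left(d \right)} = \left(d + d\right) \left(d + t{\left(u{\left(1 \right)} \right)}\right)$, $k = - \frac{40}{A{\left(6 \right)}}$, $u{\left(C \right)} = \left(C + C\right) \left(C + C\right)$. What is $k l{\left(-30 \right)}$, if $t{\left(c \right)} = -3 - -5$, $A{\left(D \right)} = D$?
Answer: $-11200$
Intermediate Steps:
$u{\left(C \right)} = 4 C^{2}$ ($u{\left(C \right)} = 2 C 2 C = 4 C^{2}$)
$t{\left(c \right)} = 2$ ($t{\left(c \right)} = -3 + 5 = 2$)
$k = - \frac{20}{3}$ ($k = - \frac{40}{6} = \left(-40\right) \frac{1}{6} = - \frac{20}{3} \approx -6.6667$)
$l{\left(d \right)} = 2 d \left(2 + d\right)$ ($l{\left(d \right)} = \left(d + d\right) \left(d + 2\right) = 2 d \left(2 + d\right)$)
$k l{\left(-30 \right)} = - \frac{20 \cdot 2 \left(-30\right) \left(2 - 30\right)}{3} = - \frac{20 \cdot 2 \left(-30\right) \left(-28\right)}{3} = \left(- \frac{20}{3}\right) 1680 = -11200$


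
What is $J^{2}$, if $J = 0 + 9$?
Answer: $81$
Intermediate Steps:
$J = 9$
$J^{2} = 9^{2} = 81$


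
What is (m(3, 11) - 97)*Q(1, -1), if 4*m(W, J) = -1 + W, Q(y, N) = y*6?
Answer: -579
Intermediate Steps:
Q(y, N) = 6*y
m(W, J) = -1/4 + W/4 (m(W, J) = (-1 + W)/4 = -1/4 + W/4)
(m(3, 11) - 97)*Q(1, -1) = ((-1/4 + (1/4)*3) - 97)*(6*1) = ((-1/4 + 3/4) - 97)*6 = (1/2 - 97)*6 = -193/2*6 = -579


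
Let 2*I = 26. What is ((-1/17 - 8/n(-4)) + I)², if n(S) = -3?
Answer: 633616/2601 ≈ 243.60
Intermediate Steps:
I = 13 (I = (½)*26 = 13)
((-1/17 - 8/n(-4)) + I)² = ((-1/17 - 8/(-3)) + 13)² = ((-1*1/17 - 8*(-⅓)) + 13)² = ((-1/17 + 8/3) + 13)² = (133/51 + 13)² = (796/51)² = 633616/2601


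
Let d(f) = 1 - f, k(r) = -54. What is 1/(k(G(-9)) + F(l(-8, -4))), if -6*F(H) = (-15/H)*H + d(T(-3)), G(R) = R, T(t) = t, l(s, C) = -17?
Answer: -6/313 ≈ -0.019169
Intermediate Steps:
F(H) = 11/6 (F(H) = -((-15/H)*H + (1 - 1*(-3)))/6 = -(-15 + (1 + 3))/6 = -(-15 + 4)/6 = -1/6*(-11) = 11/6)
1/(k(G(-9)) + F(l(-8, -4))) = 1/(-54 + 11/6) = 1/(-313/6) = -6/313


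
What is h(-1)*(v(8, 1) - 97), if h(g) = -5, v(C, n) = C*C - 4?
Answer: 185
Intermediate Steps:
v(C, n) = -4 + C² (v(C, n) = C² - 4 = -4 + C²)
h(-1)*(v(8, 1) - 97) = -5*((-4 + 8²) - 97) = -5*((-4 + 64) - 97) = -5*(60 - 97) = -5*(-37) = 185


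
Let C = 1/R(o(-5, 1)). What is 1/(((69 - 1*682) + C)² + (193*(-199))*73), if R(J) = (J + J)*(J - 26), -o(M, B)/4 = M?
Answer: -57600/139849164959 ≈ -4.1187e-7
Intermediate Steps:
o(M, B) = -4*M
R(J) = 2*J*(-26 + J) (R(J) = (2*J)*(-26 + J) = 2*J*(-26 + J))
C = -1/240 (C = 1/(2*(-4*(-5))*(-26 - 4*(-5))) = 1/(2*20*(-26 + 20)) = 1/(2*20*(-6)) = 1/(-240) = -1/240 ≈ -0.0041667)
1/(((69 - 1*682) + C)² + (193*(-199))*73) = 1/(((69 - 1*682) - 1/240)² + (193*(-199))*73) = 1/(((69 - 682) - 1/240)² - 38407*73) = 1/((-613 - 1/240)² - 2803711) = 1/((-147121/240)² - 2803711) = 1/(21644588641/57600 - 2803711) = 1/(-139849164959/57600) = -57600/139849164959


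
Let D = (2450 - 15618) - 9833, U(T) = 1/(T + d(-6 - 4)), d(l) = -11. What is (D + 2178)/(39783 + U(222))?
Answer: -4393653/8394214 ≈ -0.52341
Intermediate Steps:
U(T) = 1/(-11 + T) (U(T) = 1/(T - 11) = 1/(-11 + T))
D = -23001 (D = -13168 - 9833 = -23001)
(D + 2178)/(39783 + U(222)) = (-23001 + 2178)/(39783 + 1/(-11 + 222)) = -20823/(39783 + 1/211) = -20823/8394214/211 = -20823*211/8394214 = -4393653/8394214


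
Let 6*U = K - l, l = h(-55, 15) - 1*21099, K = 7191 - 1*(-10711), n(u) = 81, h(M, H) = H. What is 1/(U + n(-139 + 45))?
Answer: 3/19736 ≈ 0.00015201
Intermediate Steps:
K = 17902 (K = 7191 + 10711 = 17902)
l = -21084 (l = 15 - 1*21099 = 15 - 21099 = -21084)
U = 19493/3 (U = (17902 - 1*(-21084))/6 = (17902 + 21084)/6 = (1/6)*38986 = 19493/3 ≈ 6497.7)
1/(U + n(-139 + 45)) = 1/(19493/3 + 81) = 1/(19736/3) = 3/19736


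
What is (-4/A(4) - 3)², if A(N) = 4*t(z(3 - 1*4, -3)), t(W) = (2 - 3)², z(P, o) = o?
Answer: 16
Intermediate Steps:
t(W) = 1 (t(W) = (-1)² = 1)
A(N) = 4 (A(N) = 4*1 = 4)
(-4/A(4) - 3)² = (-4/4 - 3)² = (-4*¼ - 3)² = (-1 - 3)² = (-4)² = 16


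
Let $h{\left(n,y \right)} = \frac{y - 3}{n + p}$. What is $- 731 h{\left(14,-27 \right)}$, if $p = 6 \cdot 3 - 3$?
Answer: $\frac{21930}{29} \approx 756.21$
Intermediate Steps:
$p = 15$ ($p = 18 - 3 = 15$)
$h{\left(n,y \right)} = \frac{-3 + y}{15 + n}$ ($h{\left(n,y \right)} = \frac{y - 3}{n + 15} = \frac{-3 + y}{15 + n}$)
$- 731 h{\left(14,-27 \right)} = - 731 \frac{-3 - 27}{15 + 14} = - 731 \cdot \frac{1}{29} \left(-30\right) = \left(-731\right) \left(- \frac{30}{29}\right) = \frac{21930}{29}$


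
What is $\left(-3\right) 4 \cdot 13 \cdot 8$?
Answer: $-1248$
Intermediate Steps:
$\left(-3\right) 4 \cdot 13 \cdot 8 = \left(-12\right) 13 \cdot 8 = \left(-156\right) 8 = -1248$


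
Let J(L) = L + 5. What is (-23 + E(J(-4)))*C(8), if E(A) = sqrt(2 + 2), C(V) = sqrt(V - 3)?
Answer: -21*sqrt(5) ≈ -46.957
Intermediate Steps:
J(L) = 5 + L
C(V) = sqrt(-3 + V)
E(A) = 2 (E(A) = sqrt(4) = 2)
(-23 + E(J(-4)))*C(8) = (-23 + 2)*sqrt(-3 + 8) = -21*sqrt(5)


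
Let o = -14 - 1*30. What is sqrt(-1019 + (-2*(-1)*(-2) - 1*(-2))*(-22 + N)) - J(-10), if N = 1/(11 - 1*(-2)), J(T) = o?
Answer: 44 + I*sqrt(164801)/13 ≈ 44.0 + 31.227*I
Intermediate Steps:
o = -44 (o = -14 - 30 = -44)
J(T) = -44
N = 1/13 (N = 1/(11 + 2) = 1/13 ≈ 0.076923)
sqrt(-1019 + (-2*(-1)*(-2) - 1*(-2))*(-22 + N)) - J(-10) = sqrt(-1019 + (-2*(-1)*(-2) - 1*(-2))*(-22 + 1/13)) - 1*(-44) = sqrt(-1019 + (2*(-2) + 2)*(-285/13)) + 44 = sqrt(-1019 + (-4 + 2)*(-285/13)) + 44 = sqrt(-1019 - 2*(-285/13)) + 44 = sqrt(-1019 + 570/13) + 44 = sqrt(-12677/13) + 44 = I*sqrt(164801)/13 + 44 = 44 + I*sqrt(164801)/13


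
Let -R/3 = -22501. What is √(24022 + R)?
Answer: 5*√3661 ≈ 302.53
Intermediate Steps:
R = 67503 (R = -3*(-22501) = 67503)
√(24022 + R) = √(24022 + 67503) = √91525 = 5*√3661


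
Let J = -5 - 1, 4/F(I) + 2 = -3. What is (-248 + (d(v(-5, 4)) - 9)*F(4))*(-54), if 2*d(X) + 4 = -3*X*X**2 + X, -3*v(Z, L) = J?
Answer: 62208/5 ≈ 12442.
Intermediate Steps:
F(I) = -4/5 (F(I) = 4/(-2 - 3) = 4/(-5) = 4*(-1/5) = -4/5)
J = -6
v(Z, L) = 2 (v(Z, L) = -1/3*(-6) = 2)
d(X) = -2 + X/2 - 3*X**3/2 (d(X) = -2 + (-3*X*X**2 + X)/2 = -2 + (-3*X**3 + X)/2 = -2 + (X - 3*X**3)/2 = -2 + (X/2 - 3*X**3/2) = -2 + X/2 - 3*X**3/2)
(-248 + (d(v(-5, 4)) - 9)*F(4))*(-54) = (-248 + ((-2 + (1/2)*2 - 3/2*2**3) - 9)*(-4/5))*(-54) = (-248 + ((-2 + 1 - 3/2*8) - 9)*(-4/5))*(-54) = (-248 + ((-2 + 1 - 12) - 9)*(-4/5))*(-54) = (-248 + (-13 - 9)*(-4/5))*(-54) = (-248 - 22*(-4/5))*(-54) = (-248 + 88/5)*(-54) = -1152/5*(-54) = 62208/5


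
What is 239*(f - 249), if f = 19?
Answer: -54970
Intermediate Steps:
239*(f - 249) = 239*(19 - 249) = 239*(-230) = -54970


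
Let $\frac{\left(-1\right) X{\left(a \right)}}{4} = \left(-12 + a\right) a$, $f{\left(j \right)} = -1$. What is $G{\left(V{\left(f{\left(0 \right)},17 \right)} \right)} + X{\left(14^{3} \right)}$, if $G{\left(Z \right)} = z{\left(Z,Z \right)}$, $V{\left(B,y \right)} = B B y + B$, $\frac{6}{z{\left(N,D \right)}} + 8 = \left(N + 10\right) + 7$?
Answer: $- \frac{749660794}{25} \approx -2.9986 \cdot 10^{7}$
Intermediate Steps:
$z{\left(N,D \right)} = \frac{6}{9 + N}$ ($z{\left(N,D \right)} = \frac{6}{-8 + \left(\left(N + 10\right) + 7\right)} = \frac{6}{-8 + \left(\left(10 + N\right) + 7\right)} = \frac{6}{-8 + \left(17 + N\right)} = \frac{6}{9 + N}$)
$V{\left(B,y \right)} = B + y B^{2}$ ($V{\left(B,y \right)} = B^{2} y + B = y B^{2} + B = B + y B^{2}$)
$X{\left(a \right)} = - 4 a \left(-12 + a\right)$ ($X{\left(a \right)} = - 4 \left(-12 + a\right) a = - 4 a \left(-12 + a\right)$)
$G{\left(Z \right)} = \frac{6}{9 + Z}$
$G{\left(V{\left(f{\left(0 \right)},17 \right)} \right)} + X{\left(14^{3} \right)} = \frac{6}{9 - \left(1 - 17\right)} + 4 \cdot 14^{3} \left(12 - 14^{3}\right) = \frac{6}{9 - \left(1 - 17\right)} + 4 \cdot 2744 \left(12 - 2744\right) = \frac{6}{9 - -16} + 4 \cdot 2744 \left(12 - 2744\right) = \frac{6}{9 + 16} + 4 \cdot 2744 \left(-2732\right) = \frac{6}{25} - 29986432 = - \frac{749660794}{25}$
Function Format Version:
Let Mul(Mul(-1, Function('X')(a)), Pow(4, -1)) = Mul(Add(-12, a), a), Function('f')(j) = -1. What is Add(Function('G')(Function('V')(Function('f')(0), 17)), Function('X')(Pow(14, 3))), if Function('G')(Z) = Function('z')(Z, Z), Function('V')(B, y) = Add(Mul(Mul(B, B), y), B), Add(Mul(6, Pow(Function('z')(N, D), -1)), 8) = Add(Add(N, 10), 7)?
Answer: Rational(-749660794, 25) ≈ -2.9986e+7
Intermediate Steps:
Function('z')(N, D) = Mul(6, Pow(Add(9, N), -1)) (Function('z')(N, D) = Mul(6, Pow(Add(-8, Add(Add(N, 10), 7)), -1)) = Mul(6, Pow(Add(-8, Add(Add(10, N), 7)), -1)) = Mul(6, Pow(Add(-8, Add(17, N)), -1)) = Mul(6, Pow(Add(9, N), -1)))
Function('V')(B, y) = Add(B, Mul(y, Pow(B, 2))) (Function('V')(B, y) = Add(Mul(Pow(B, 2), y), B) = Add(Mul(y, Pow(B, 2)), B) = Add(B, Mul(y, Pow(B, 2))))
Function('X')(a) = Mul(-4, a, Add(-12, a)) (Function('X')(a) = Mul(-4, Mul(Add(-12, a), a)) = Mul(-4, Mul(a, Add(-12, a))) = Mul(-4, a, Add(-12, a)))
Function('G')(Z) = Mul(6, Pow(Add(9, Z), -1))
Add(Function('G')(Function('V')(Function('f')(0), 17)), Function('X')(Pow(14, 3))) = Add(Mul(6, Pow(Add(9, Mul(-1, Add(1, Mul(-1, 17)))), -1)), Mul(4, Pow(14, 3), Add(12, Mul(-1, Pow(14, 3))))) = Add(Mul(6, Pow(Add(9, Mul(-1, Add(1, -17))), -1)), Mul(4, 2744, Add(12, Mul(-1, 2744)))) = Add(Mul(6, Pow(Add(9, Mul(-1, -16)), -1)), Mul(4, 2744, Add(12, -2744))) = Add(Mul(6, Pow(Add(9, 16), -1)), Mul(4, 2744, -2732)) = Add(Mul(6, Pow(25, -1)), -29986432) = Add(Mul(6, Rational(1, 25)), -29986432) = Add(Rational(6, 25), -29986432) = Rational(-749660794, 25)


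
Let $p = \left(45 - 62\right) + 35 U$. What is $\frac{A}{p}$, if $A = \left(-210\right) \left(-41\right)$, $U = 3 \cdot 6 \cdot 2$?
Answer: $\frac{8610}{1243} \approx 6.9268$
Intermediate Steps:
$U = 36$ ($U = 18 \cdot 2 = 36$)
$A = 8610$
$p = 1243$ ($p = \left(45 - 62\right) + 35 \cdot 36 = -17 + 1260 = 1243$)
$\frac{A}{p} = \frac{8610}{1243}$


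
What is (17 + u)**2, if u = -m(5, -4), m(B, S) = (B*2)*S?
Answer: 3249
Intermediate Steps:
m(B, S) = 2*B*S (m(B, S) = (2*B)*S = 2*B*S)
u = 40 (u = -2*5*(-4) = -1*(-40) = 40)
(17 + u)**2 = (17 + 40)**2 = 57**2 = 3249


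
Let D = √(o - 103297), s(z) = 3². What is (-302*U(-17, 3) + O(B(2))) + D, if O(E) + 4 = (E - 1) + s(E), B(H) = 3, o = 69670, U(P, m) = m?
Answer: -899 + I*√33627 ≈ -899.0 + 183.38*I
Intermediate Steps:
s(z) = 9
O(E) = 4 + E (O(E) = -4 + ((E - 1) + 9) = -4 + ((-1 + E) + 9) = -4 + (8 + E) = 4 + E)
D = I*√33627 (D = √(69670 - 103297) = √(-33627) = I*√33627 ≈ 183.38*I)
(-302*U(-17, 3) + O(B(2))) + D = (-302*3 + (4 + 3)) + I*√33627 = (-906 + 7) + I*√33627 = -899 + I*√33627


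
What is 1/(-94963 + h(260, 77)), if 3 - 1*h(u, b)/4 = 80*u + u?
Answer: -1/179191 ≈ -5.5806e-6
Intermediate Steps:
h(u, b) = 12 - 324*u (h(u, b) = 12 - 4*(80*u + u) = 12 - 324*u)
1/(-94963 + h(260, 77)) = 1/(-94963 + (12 - 324*260)) = 1/(-94963 + (12 - 84240)) = 1/(-94963 - 84228) = 1/(-179191) = -1/179191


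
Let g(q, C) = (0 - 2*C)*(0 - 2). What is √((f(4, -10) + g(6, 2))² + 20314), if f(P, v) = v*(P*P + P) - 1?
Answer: √57563 ≈ 239.92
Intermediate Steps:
g(q, C) = 4*C (g(q, C) = -2*C*(-2) = 4*C)
f(P, v) = -1 + v*(P + P²) (f(P, v) = v*(P² + P) - 1 = v*(P + P²) - 1 = -1 + v*(P + P²))
√((f(4, -10) + g(6, 2))² + 20314) = √(((-1 + 4*(-10) - 10*4²) + 4*2)² + 20314) = √(((-1 - 40 - 10*16) + 8)² + 20314) = √(((-1 - 40 - 160) + 8)² + 20314) = √((-201 + 8)² + 20314) = √((-193)² + 20314) = √(37249 + 20314) = √57563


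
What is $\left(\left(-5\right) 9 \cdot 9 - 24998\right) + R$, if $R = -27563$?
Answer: $-52966$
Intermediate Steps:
$\left(\left(-5\right) 9 \cdot 9 - 24998\right) + R = \left(\left(-5\right) 9 \cdot 9 - 24998\right) - 27563 = \left(\left(-45\right) 9 - 24998\right) - 27563 = \left(-405 - 24998\right) - 27563 = -25403 - 27563 = -52966$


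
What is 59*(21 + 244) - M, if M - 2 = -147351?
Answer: 162984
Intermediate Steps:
M = -147349 (M = 2 - 147351 = -147349)
59*(21 + 244) - M = 59*(21 + 244) - 1*(-147349) = 59*265 + 147349 = 15635 + 147349 = 162984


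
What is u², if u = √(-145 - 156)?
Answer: -301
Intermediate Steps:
u = I*√301 (u = √(-301) = I*√301 ≈ 17.349*I)
u² = (I*√301)² = -301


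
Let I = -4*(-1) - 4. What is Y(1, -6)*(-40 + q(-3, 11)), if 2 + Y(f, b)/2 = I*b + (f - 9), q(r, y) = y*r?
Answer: 1460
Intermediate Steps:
q(r, y) = r*y
I = 0 (I = 4 - 4 = 0)
Y(f, b) = -22 + 2*f (Y(f, b) = -4 + 2*(0*b + (f - 9)) = -4 + 2*(0 + (-9 + f)) = -4 + 2*(-9 + f) = -4 + (-18 + 2*f) = -22 + 2*f)
Y(1, -6)*(-40 + q(-3, 11)) = (-22 + 2*1)*(-40 - 3*11) = (-22 + 2)*(-40 - 33) = -20*(-73) = 1460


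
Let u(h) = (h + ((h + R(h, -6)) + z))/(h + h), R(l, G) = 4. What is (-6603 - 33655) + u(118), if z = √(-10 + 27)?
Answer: -2375162/59 + √17/236 ≈ -40257.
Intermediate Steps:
z = √17 ≈ 4.1231
u(h) = (4 + √17 + 2*h)/(2*h) (u(h) = (h + ((h + 4) + √17))/(h + h) = (h + ((4 + h) + √17))/((2*h)) = (h + (4 + h + √17))*(1/(2*h)) = (4 + √17 + 2*h)*(1/(2*h)) = (4 + √17 + 2*h)/(2*h))
(-6603 - 33655) + u(118) = (-6603 - 33655) + (2 + 118 + √17/2)/118 = -40258 + (120 + √17/2)/118 = -40258 + (60/59 + √17/236) = -2375162/59 + √17/236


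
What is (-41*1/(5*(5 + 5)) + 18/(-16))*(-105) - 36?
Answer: 6729/40 ≈ 168.23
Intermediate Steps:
(-41*1/(5*(5 + 5)) + 18/(-16))*(-105) - 36 = (-41/(10*5) + 18*(-1/16))*(-105) - 36 = (-41/50 - 9/8)*(-105) - 36 = -389/200*(-105) - 36 = 8169/40 - 36 = 6729/40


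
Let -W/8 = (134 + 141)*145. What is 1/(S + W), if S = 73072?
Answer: -1/245928 ≈ -4.0662e-6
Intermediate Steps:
W = -319000 (W = -8*(134 + 141)*145 = -2200*145 = -8*39875 = -319000)
1/(S + W) = 1/(73072 - 319000) = 1/(-245928) = -1/245928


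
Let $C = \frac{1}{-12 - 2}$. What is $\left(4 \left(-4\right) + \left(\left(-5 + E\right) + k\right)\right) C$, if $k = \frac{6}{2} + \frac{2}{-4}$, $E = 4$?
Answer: $\frac{29}{28} \approx 1.0357$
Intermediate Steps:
$k = \frac{5}{2}$ ($k = 6 \cdot \frac{1}{2} + 2 \left(- \frac{1}{4}\right) = 3 - \frac{1}{2} = \frac{5}{2} \approx 2.5$)
$C = - \frac{1}{14}$ ($C = \frac{1}{-14} = - \frac{1}{14} \approx -0.071429$)
$\left(4 \left(-4\right) + \left(\left(-5 + E\right) + k\right)\right) C = \left(4 \left(-4\right) + \left(\left(-5 + 4\right) + \frac{5}{2}\right)\right) \left(- \frac{1}{14}\right) = \left(-16 + \left(-1 + \frac{5}{2}\right)\right) \left(- \frac{1}{14}\right) = \left(-16 + \frac{3}{2}\right) \left(- \frac{1}{14}\right) = \left(- \frac{29}{2}\right) \left(- \frac{1}{14}\right) = \frac{29}{28}$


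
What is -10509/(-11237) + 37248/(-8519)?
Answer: -329029605/95728003 ≈ -3.4371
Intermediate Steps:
-10509/(-11237) + 37248/(-8519) = -10509*(-1/11237) + 37248*(-1/8519) = 10509/11237 - 37248/8519 = -329029605/95728003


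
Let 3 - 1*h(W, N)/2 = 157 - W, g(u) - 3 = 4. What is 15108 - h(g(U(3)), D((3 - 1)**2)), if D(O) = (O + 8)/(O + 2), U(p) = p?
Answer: 15402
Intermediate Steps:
D(O) = (8 + O)/(2 + O)
g(u) = 7 (g(u) = 3 + 4 = 7)
h(W, N) = -308 + 2*W (h(W, N) = 6 - 2*(157 - W) = 6 + (-314 + 2*W) = -308 + 2*W)
15108 - h(g(U(3)), D((3 - 1)**2)) = 15108 - (-308 + 2*7) = 15108 - (-308 + 14) = 15108 - 1*(-294) = 15108 + 294 = 15402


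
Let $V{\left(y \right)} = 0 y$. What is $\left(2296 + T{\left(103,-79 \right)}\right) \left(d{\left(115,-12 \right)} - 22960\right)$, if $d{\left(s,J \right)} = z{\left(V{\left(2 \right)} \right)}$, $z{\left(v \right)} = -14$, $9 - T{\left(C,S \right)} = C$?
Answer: $-50588748$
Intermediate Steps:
$V{\left(y \right)} = 0$
$T{\left(C,S \right)} = 9 - C$
$d{\left(s,J \right)} = -14$
$\left(2296 + T{\left(103,-79 \right)}\right) \left(d{\left(115,-12 \right)} - 22960\right) = \left(2296 + \left(9 - 103\right)\right) \left(-14 - 22960\right) = \left(2296 + \left(9 - 103\right)\right) \left(-22974\right) = \left(2296 - 94\right) \left(-22974\right) = 2202 \left(-22974\right) = -50588748$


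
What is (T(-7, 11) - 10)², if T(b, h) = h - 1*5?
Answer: 16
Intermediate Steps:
T(b, h) = -5 + h (T(b, h) = h - 5 = -5 + h)
(T(-7, 11) - 10)² = ((-5 + 11) - 10)² = (6 - 10)² = (-4)² = 16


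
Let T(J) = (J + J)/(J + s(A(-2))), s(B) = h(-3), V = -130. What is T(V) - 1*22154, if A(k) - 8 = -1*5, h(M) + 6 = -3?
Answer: -3079146/139 ≈ -22152.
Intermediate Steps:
h(M) = -9 (h(M) = -6 - 3 = -9)
A(k) = 3 (A(k) = 8 - 1*5 = 8 - 5 = 3)
s(B) = -9
T(J) = 2*J/(-9 + J) (T(J) = (J + J)/(J - 9) = (2*J)/(-9 + J) = 2*J/(-9 + J))
T(V) - 1*22154 = 2*(-130)/(-9 - 130) - 1*22154 = 2*(-130)/(-139) - 22154 = 2*(-130)*(-1/139) - 22154 = 260/139 - 22154 = -3079146/139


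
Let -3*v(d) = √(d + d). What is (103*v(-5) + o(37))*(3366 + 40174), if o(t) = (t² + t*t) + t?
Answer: 120823500 - 4484620*I*√10/3 ≈ 1.2082e+8 - 4.7272e+6*I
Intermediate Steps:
v(d) = -√2*√d/3 (v(d) = -√(d + d)/3 = -√2*√d/3)
o(t) = t + 2*t² (o(t) = (t² + t²) + t = 2*t² + t = t + 2*t²)
(103*v(-5) + o(37))*(3366 + 40174) = (103*(-√2*√(-5)/3) + 37*(1 + 2*37))*(3366 + 40174) = (103*(-√2*I*√5/3) + 37*(1 + 74))*43540 = (103*(-I*√10/3) + 37*75)*43540 = (-103*I*√10/3 + 2775)*43540 = (2775 - 103*I*√10/3)*43540 = 120823500 - 4484620*I*√10/3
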